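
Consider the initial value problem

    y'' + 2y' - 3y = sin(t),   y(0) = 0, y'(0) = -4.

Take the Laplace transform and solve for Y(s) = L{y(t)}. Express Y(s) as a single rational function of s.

Y(s) = (-4*s^2 - 3)/(s^4 + 2*s^3 - 2*s^2 + 2*s - 3)

Transform both sides with L{·}.
With L{y''} = s^2 Y - s·y(0) - y'(0) and L{y'} = sY - y(0), with y(0) = 0, y'(0) = -4: the LHS transforms to (s^2 + 2*s - 3)Y - (-4).
The right side is L{sin(t)} = 1/(s^2 + 1).
So (s^2 + 2*s - 3)Y = 1/(s^2 + 1) + (-4).
Isolate Y and clear denominators.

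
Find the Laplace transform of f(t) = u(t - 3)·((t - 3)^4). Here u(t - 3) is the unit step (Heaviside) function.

24*exp(-3*s)/s^5

By the second shifting theorem, L{u(t - c)·g(t - c)} = e^(-cs)·G(s) with c = 3 and G(s) = L{g(t)}.
L{t^4} = 4!/s^5 = 24/s^5.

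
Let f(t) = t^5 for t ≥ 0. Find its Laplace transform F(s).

F(s) = 120/s^6

L{t^5} = 5!/s^6 = 120/s^6.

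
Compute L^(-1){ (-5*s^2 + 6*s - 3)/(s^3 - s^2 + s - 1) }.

Factor the denominator: s^3 - s^2 + s - 1 = (s - 1)*(s^2 + 1).
Partial fraction decomposition gives [-1/(s - 1)] + [-4*s/(s^2 + 1)] + [2/(s^2 + 1)].
Invert each term: -1/(s - 1) ↔ -e^(t); -4·s/(s^2 + 1) ↔ -4cos(t); 2·1/(s^2 + 1) ↔ 2sin(t).

-exp(t) + 2*sin(t) - 4*cos(t)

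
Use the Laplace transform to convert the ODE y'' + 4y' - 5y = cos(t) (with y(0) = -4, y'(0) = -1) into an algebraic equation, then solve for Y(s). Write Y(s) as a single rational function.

Y(s) = (-4*s^3 - 17*s^2 - 3*s - 17)/(s^4 + 4*s^3 - 4*s^2 + 4*s - 5)

Apply the Laplace transform to the equation.
Using L{y''} = s^2 Y - s·y(0) - y'(0) and L{y'} = sY - y(0), with y(0) = -4, y'(0) = -1, the left side becomes (s^2 + 4*s - 5)Y - (-4*s - 17).
The right side is L{cos(t)} = s/(s^2 + 1).
So (s^2 + 4*s - 5)Y = s/(s^2 + 1) + (-4*s - 17).
Isolate Y and clear denominators.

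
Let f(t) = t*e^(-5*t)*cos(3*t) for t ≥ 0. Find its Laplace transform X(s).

L{cos(3t)} = s/(s^2 + 9).
Multiplying by e^(-5t) shifts s → s + 5, so L{e^(-5*t)*cos(3*t)} = (s + 5)/((s + 5)^2 + 9).
Then apply L{t·g(t)} = -d/ds[G(s)] with G(s) = (s + 5)/((s + 5)^2 + 9):
differentiating 1 time and applying the sign gives (s + 2)*(s + 8)/(s^2 + 10*s + 34)^2.

X(s) = (s + 2)*(s + 8)/(s^2 + 10*s + 34)^2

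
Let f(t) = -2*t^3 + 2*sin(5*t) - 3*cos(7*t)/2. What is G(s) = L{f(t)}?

G(s) = -3*s/(2*(s^2 + 49)) + 10/(s^2 + 25) - 12/s^4

The transform is linear, so treat each term independently.
(-3/2)·[L{cos(7t)} = s/(s^2 + 49)]; (2)·[L{sin(5t)} = 5/(s^2 + 25)]; (-2)·[L{t^3} = 3!/s^4 = 6/s^4].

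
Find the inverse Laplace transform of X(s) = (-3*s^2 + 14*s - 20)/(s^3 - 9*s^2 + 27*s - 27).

-5*t^2*exp(3*t)/2 - 4*t*exp(3*t) - 3*exp(3*t)

Factor the denominator: s^3 - 9*s^2 + 27*s - 27 = (s - 3)^3.
Partial fraction decomposition gives [-3/(s - 3)] + [-4/(s - 3)^2] + [-5/(s - 3)^3].
Invert each term: -3/(s - 3) ↔ -3e^(3t); -4/(s - 3)^2 ↔ -4t·e^(3t); -5/(s - 3)^3 ↔ (-5/2)t^2·e^(3t).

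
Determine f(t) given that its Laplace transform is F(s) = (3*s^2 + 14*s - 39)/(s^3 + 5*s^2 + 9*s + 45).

f(t) = -2*sin(3*t) + 4*cos(3*t) - exp(-5*t)

Factor the denominator: s^3 + 5*s^2 + 9*s + 45 = (s + 5)*(s^2 + 9).
Partial fraction decomposition gives [-1/(s + 5)] + [4*s/(s^2 + 9)] + [-6/(s^2 + 9)].
Invert each term: -1/(s + 5) ↔ -e^(-5t); 4·s/(s^2 + 9) ↔ 4cos(3t); -2·3/(s^2 + 9) ↔ -2sin(3t).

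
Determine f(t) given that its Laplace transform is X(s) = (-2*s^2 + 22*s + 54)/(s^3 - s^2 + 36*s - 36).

f(t) = 2*exp(t) + 3*sin(6*t) - 4*cos(6*t)

Factor the denominator: s^3 - s^2 + 36*s - 36 = (s - 1)*(s^2 + 36).
Partial fraction decomposition gives [2/(s - 1)] + [-4*s/(s^2 + 36)] + [18/(s^2 + 36)].
Invert each term: 2/(s - 1) ↔ 2e^(t); -4·s/(s^2 + 36) ↔ -4cos(6t); 3·6/(s^2 + 36) ↔ 3sin(6t).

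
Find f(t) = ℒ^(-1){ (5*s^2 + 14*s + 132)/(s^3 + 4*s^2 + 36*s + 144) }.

f(t) = sin(6*t) + 2*cos(6*t) + 3*exp(-4*t)

Factor the denominator: s^3 + 4*s^2 + 36*s + 144 = (s + 4)*(s^2 + 36).
Partial fraction decomposition gives [3/(s + 4)] + [2*s/(s^2 + 36)] + [6/(s^2 + 36)].
Invert each term: 3/(s + 4) ↔ 3e^(-4t); 2·s/(s^2 + 36) ↔ 2cos(6t); 1·6/(s^2 + 36) ↔ sin(6t).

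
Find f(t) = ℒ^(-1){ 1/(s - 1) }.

Since L{e^(t)} = 1/(s - 1), the inverse is exp(t).

f(t) = exp(t)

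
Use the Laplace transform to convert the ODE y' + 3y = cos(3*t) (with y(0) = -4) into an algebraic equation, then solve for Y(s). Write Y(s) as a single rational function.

Y(s) = (-4*s^2 + s - 36)/(s^3 + 3*s^2 + 9*s + 27)

Transform both sides with L{·}.
The derivative rules (L{y'} = sY - y(0) = sY - (-4)) turn the left side into (s + 3)Y - (-4).
The right side is L{cos(3*t)} = s/(s^2 + 9).
So (s + 3)Y = s/(s^2 + 9) + (-4).
Isolate Y and clear denominators.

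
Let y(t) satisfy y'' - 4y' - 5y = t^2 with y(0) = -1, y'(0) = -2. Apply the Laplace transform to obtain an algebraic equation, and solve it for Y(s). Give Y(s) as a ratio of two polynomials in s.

Y(s) = (-s^4 + 2*s^3 + 2)/(s^5 - 4*s^4 - 5*s^3)

Laplace-transform each side.
With L{y''} = s^2 Y - s·y(0) - y'(0) and L{y'} = sY - y(0), with y(0) = -1, y'(0) = -2: the LHS transforms to (s^2 - 4*s - 5)Y - (-s + 2).
The right side is L{t^2} = 2/s^3.
So (s^2 - 4*s - 5)Y = 2/s^3 + (-s + 2).
Isolate Y and clear denominators.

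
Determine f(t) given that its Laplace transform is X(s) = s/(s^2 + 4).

f(t) = cos(2*t)

Since L{cos(2t)} = s/(s^2 + 4), the inverse is cos(2*t).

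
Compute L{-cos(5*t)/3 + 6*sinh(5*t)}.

The transform is linear, so treat each term independently.
(-1/3)·[L{cos(5t)} = s/(s^2 + 25)]; (6)·[L{sinh(5t)} = 5/(s^2 - 25)].

-s/(3*(s^2 + 25)) + 30/(s^2 - 25)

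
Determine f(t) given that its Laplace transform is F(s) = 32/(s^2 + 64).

Since L{sin(8t)} = 8/(s^2 + 64), the inverse is sin(8*t), scaled by 4.

f(t) = 4*sin(8*t)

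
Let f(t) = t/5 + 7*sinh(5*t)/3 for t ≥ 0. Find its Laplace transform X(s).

By linearity of the Laplace transform, transform each term separately.
(1/5)·[L{t} = 1!/s^2 = 1/s^2]; (7/3)·[L{sinh(5t)} = 5/(s^2 - 25)].

X(s) = 35/(3*(s^2 - 25)) + 1/(5*s^2)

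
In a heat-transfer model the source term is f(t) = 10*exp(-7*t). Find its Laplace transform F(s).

L{10} = 10/s.
By the first shifting theorem, multiplying by e^(-7t) replaces s with s + 7.

F(s) = 10/(s + 7)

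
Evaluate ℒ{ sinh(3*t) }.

3/(s^2 - 9)

L{sinh(3t)} = 3/(s^2 - 9).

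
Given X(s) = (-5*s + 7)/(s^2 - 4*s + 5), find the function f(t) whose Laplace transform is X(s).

Complete the square in the denominator: s^2 - 4*s + 5 = (s - 2)^2 + 1^2.
Split the numerator to match: -5*s + 7 = -5·(s - 2) - 3·1.
Invert each term: -5·(s - 2)/((s - 2)^2 + 1) ↔ -5e^(2t)cos(t); -3·1/((s - 2)^2 + 1) ↔ -3e^(2t)sin(t).

f(t) = -3*exp(2*t)*sin(t) - 5*exp(2*t)*cos(t)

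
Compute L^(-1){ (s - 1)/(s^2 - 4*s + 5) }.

Complete the square in the denominator: s^2 - 4*s + 5 = (s - 2)^2 + 1^2.
Split the numerator to match: s - 1 = 1·(s - 2) + 1·1.
Invert each term: 1·(s - 2)/((s - 2)^2 + 1) ↔ e^(2t)cos(t); 1·1/((s - 2)^2 + 1) ↔ e^(2t)sin(t).

exp(2*t)*sin(t) + exp(2*t)*cos(t)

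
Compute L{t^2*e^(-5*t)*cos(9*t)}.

L{cos(9t)} = s/(s^2 + 81).
Multiplying by e^(-5t) shifts s → s + 5, so L{e^(-5*t)*cos(9*t)} = (s + 5)/((s + 5)^2 + 81).
Then apply L{t^2·g(t)} = (-1)^2 d^2/ds^2[G(s)] with G(s) = (s + 5)/((s + 5)^2 + 81):
differentiating 2 times and applying the sign gives 2*(s + 5)*(s^2 + 10*s - 218)/(s^2 + 10*s + 106)^3.

2*(s + 5)*(s^2 + 10*s - 218)/(s^2 + 10*s + 106)^3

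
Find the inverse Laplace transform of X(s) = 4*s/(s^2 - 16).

4*cosh(4*t)

Since L{cosh(4t)} = s/(s^2 - 16), the inverse is cosh(4*t), scaled by 4.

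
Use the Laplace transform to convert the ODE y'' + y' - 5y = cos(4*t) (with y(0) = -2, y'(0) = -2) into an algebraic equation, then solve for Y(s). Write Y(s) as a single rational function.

Y(s) = (-2*s^3 - 4*s^2 - 31*s - 64)/(s^4 + s^3 + 11*s^2 + 16*s - 80)

Apply the Laplace transform to the equation.
With L{y''} = s^2 Y - s·y(0) - y'(0) and L{y'} = sY - y(0), with y(0) = -2, y'(0) = -2: the LHS transforms to (s^2 + s - 5)Y - (-2*s - 4).
The right side is L{cos(4*t)} = s/(s^2 + 16).
So (s^2 + s - 5)Y = s/(s^2 + 16) + (-2*s - 4).
Divide through and combine into a single rational function.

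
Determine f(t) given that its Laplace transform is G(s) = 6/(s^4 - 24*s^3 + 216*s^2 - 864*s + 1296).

Rewrite the denominator: s^4 - 24*s^3 + 216*s^2 - 864*s + 1296 = (s - 6)^4.
The form in (s - 6) signals a first-shifting-theorem factor e^(6t).
Since L{t^3} = 3!/s^4 = 6/s^4, the inverse is t^3*e^(6*t).

f(t) = t^3*exp(6*t)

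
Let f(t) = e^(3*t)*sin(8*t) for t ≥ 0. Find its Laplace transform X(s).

L{sin(8t)} = 8/(s^2 + 64).
By the first shifting theorem, multiplying by e^(3t) replaces s with s - 3.

X(s) = 8/((s - 3)^2 + 64)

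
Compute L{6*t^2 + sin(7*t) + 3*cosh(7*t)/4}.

Apply the Laplace transform termwise.
L{sin(7t)} = 7/(s^2 + 49); (3/4)·[L{cosh(7t)} = s/(s^2 - 49)]; (6)·[L{t^2} = 2!/s^3 = 2/s^3].

3*s/(4*(s^2 - 49)) + 7/(s^2 + 49) + 12/s^3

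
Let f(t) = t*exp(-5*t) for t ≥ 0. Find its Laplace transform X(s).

L{e^(-5t)} = 1/(s + 5).
Then apply L{t·g(t)} = -d/ds[G(s)] with G(s) = 1/(s + 5):
differentiating 1 time and applying the sign gives (s + 5)^(-2).

X(s) = (s + 5)^(-2)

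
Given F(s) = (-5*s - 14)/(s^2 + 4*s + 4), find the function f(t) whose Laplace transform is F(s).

f(t) = -4*t*exp(-2*t) - 5*exp(-2*t)

Factor the denominator: s^2 + 4*s + 4 = (s + 2)^2.
Partial fraction decomposition gives [-5/(s + 2)] + [-4/(s + 2)^2].
Invert each term: -5/(s + 2) ↔ -5e^(-2t); -4/(s + 2)^2 ↔ -4t·e^(-2t).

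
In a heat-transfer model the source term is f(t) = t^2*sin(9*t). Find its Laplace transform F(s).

L{sin(9t)} = 9/(s^2 + 81).
Then apply L{t^2·g(t)} = (-1)^2 d^2/ds^2[G(s)] with G(s) = 9/(s^2 + 81):
differentiating 2 times and applying the sign gives 54*(s^2 - 27)/(s^2 + 81)^3.

F(s) = 54*(s^2 - 27)/(s^2 + 81)^3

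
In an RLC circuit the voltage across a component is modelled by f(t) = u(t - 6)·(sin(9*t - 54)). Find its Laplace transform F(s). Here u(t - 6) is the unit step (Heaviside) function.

By the second shifting theorem, L{u(t - c)·g(t - c)} = e^(-cs)·G(s) with c = 6 and G(s) = L{g(t)}.
L{sin(9t)} = 9/(s^2 + 81).

F(s) = 9*exp(-6*s)/(s^2 + 81)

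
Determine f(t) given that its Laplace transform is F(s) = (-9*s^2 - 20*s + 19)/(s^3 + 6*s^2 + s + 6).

f(t) = 4*sin(t) - 4*cos(t) - 5*exp(-6*t)

Factor the denominator: s^3 + 6*s^2 + s + 6 = (s + 6)*(s^2 + 1).
Partial fraction decomposition gives [-5/(s + 6)] + [-4*s/(s^2 + 1)] + [4/(s^2 + 1)].
Invert each term: -5/(s + 6) ↔ -5e^(-6t); -4·s/(s^2 + 1) ↔ -4cos(t); 4·1/(s^2 + 1) ↔ 4sin(t).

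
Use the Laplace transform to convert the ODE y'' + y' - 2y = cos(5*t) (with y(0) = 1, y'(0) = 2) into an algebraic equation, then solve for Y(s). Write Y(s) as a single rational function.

Y(s) = (s^3 + 3*s^2 + 26*s + 75)/(s^4 + s^3 + 23*s^2 + 25*s - 50)

Transform both sides with L{·}.
The derivative rules (L{y''} = s^2 Y - s·y(0) - y'(0) and L{y'} = sY - y(0), with y(0) = 1, y'(0) = 2) turn the left side into (s^2 + s - 2)Y - (s + 3).
The right side is L{cos(5*t)} = s/(s^2 + 25).
So (s^2 + s - 2)Y = s/(s^2 + 25) + (s + 3).
Solve for Y(s) and write it as one ratio of polynomials.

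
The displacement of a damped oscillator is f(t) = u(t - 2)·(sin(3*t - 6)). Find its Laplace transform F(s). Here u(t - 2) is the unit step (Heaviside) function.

By the second shifting theorem, L{u(t - c)·g(t - c)} = e^(-cs)·G(s) with c = 2 and G(s) = L{g(t)}.
L{sin(3t)} = 3/(s^2 + 9).

F(s) = 3*exp(-2*s)/(s^2 + 9)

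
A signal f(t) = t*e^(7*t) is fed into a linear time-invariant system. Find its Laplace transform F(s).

L{e^(7t)} = 1/(s - 7).
Then apply L{t·g(t)} = -d/ds[G(s)] with G(s) = 1/(s - 7):
differentiating 1 time and applying the sign gives (s - 7)^(-2).

F(s) = (s - 7)^(-2)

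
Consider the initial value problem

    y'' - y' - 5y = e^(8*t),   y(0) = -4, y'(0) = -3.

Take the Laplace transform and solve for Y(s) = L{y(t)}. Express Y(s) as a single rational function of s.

Transform both sides with L{·}.
The derivative rules (L{y''} = s^2 Y - s·y(0) - y'(0) and L{y'} = sY - y(0), with y(0) = -4, y'(0) = -3) turn the left side into (s^2 - s - 5)Y - (-4*s + 1).
The right side is L{e^(8*t)} = 1/(s - 8).
So (s^2 - s - 5)Y = 1/(s - 8) + (-4*s + 1).
Solve for Y(s) and write it as one ratio of polynomials.

Y(s) = (-4*s^2 + 33*s - 7)/(s^3 - 9*s^2 + 3*s + 40)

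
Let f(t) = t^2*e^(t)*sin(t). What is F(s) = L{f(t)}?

F(s) = 2*(3*s^2 - 6*s + 2)/(s^2 - 2*s + 2)^3

L{sin(t)} = 1/(s^2 + 1).
Multiplying by e^(t) shifts s → s - 1, so L{e^(t)*sin(t)} = 1/((s - 1)^2 + 1).
Then apply L{t^2·g(t)} = (-1)^2 d^2/ds^2[G(s)] with G(s) = 1/((s - 1)^2 + 1):
differentiating 2 times and applying the sign gives 2*(3*s^2 - 6*s + 2)/(s^2 - 2*s + 2)^3.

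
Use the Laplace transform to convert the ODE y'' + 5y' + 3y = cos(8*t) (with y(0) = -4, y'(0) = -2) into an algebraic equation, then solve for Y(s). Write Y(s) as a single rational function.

Y(s) = (-4*s^3 - 22*s^2 - 255*s - 1408)/(s^4 + 5*s^3 + 67*s^2 + 320*s + 192)

Transform both sides with L{·}.
With L{y''} = s^2 Y - s·y(0) - y'(0) and L{y'} = sY - y(0), with y(0) = -4, y'(0) = -2: the LHS transforms to (s^2 + 5*s + 3)Y - (-4*s - 22).
The right side is L{cos(8*t)} = s/(s^2 + 64).
So (s^2 + 5*s + 3)Y = s/(s^2 + 64) + (-4*s - 22).
Solve for Y(s) and write it as one ratio of polynomials.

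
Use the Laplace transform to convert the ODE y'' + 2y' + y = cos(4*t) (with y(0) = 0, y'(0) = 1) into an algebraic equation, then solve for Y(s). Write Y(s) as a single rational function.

Transform both sides with L{·}.
Using L{y''} = s^2 Y - s·y(0) - y'(0) and L{y'} = sY - y(0), with y(0) = 0, y'(0) = 1, the left side becomes (s^2 + 2*s + 1)Y - (1).
The right side is L{cos(4*t)} = s/(s^2 + 16).
So (s^2 + 2*s + 1)Y = s/(s^2 + 16) + (1).
Isolate Y and clear denominators.

Y(s) = (s^2 + s + 16)/(s^4 + 2*s^3 + 17*s^2 + 32*s + 16)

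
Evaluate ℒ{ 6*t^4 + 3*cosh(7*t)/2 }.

3*s/(2*(s^2 - 49)) + 144/s^5

The transform is linear, so treat each term independently.
(6)·[L{t^4} = 4!/s^5 = 24/s^5]; (3/2)·[L{cosh(7t)} = s/(s^2 - 49)].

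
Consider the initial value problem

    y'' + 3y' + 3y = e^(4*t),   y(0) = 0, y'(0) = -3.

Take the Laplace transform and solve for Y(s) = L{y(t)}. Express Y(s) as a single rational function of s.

Y(s) = (-3*s + 13)/(s^3 - s^2 - 9*s - 12)

Transform both sides with L{·}.
The derivative rules (L{y''} = s^2 Y - s·y(0) - y'(0) and L{y'} = sY - y(0), with y(0) = 0, y'(0) = -3) turn the left side into (s^2 + 3*s + 3)Y - (-3).
The right side is L{e^(4*t)} = 1/(s - 4).
So (s^2 + 3*s + 3)Y = 1/(s - 4) + (-3).
Solve for Y(s) and write it as one ratio of polynomials.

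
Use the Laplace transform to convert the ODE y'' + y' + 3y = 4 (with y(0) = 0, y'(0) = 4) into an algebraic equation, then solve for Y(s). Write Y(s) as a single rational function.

Y(s) = (4*s + 4)/(s^3 + s^2 + 3*s)

Transform both sides with L{·}.
Using L{y''} = s^2 Y - s·y(0) - y'(0) and L{y'} = sY - y(0), with y(0) = 0, y'(0) = 4, the left side becomes (s^2 + s + 3)Y - (4).
The right side is L{4} = 4/s.
So (s^2 + s + 3)Y = 4/s + (4).
Isolate Y and clear denominators.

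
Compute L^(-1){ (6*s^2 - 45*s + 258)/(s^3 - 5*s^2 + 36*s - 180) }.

Factor the denominator: s^3 - 5*s^2 + 36*s - 180 = (s - 5)*(s^2 + 36).
Partial fraction decomposition gives [3/(s - 5)] + [3*s/(s^2 + 36)] + [-30/(s^2 + 36)].
Invert each term: 3/(s - 5) ↔ 3e^(5t); 3·s/(s^2 + 36) ↔ 3cos(6t); -5·6/(s^2 + 36) ↔ -5sin(6t).

3*exp(5*t) - 5*sin(6*t) + 3*cos(6*t)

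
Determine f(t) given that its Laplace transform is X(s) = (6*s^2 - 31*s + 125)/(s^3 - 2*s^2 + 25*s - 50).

Factor the denominator: s^3 - 2*s^2 + 25*s - 50 = (s - 2)*(s^2 + 25).
Partial fraction decomposition gives [3/(s - 2)] + [3*s/(s^2 + 25)] + [-25/(s^2 + 25)].
Invert each term: 3/(s - 2) ↔ 3e^(2t); 3·s/(s^2 + 25) ↔ 3cos(5t); -5·5/(s^2 + 25) ↔ -5sin(5t).

f(t) = 3*exp(2*t) - 5*sin(5*t) + 3*cos(5*t)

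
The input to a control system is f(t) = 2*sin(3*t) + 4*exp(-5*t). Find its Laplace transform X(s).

X(s) = 6/(s^2 + 9) + 4/(s + 5)

The transform is linear, so treat each term independently.
(2)·[L{sin(3t)} = 3/(s^2 + 9)]; (4)·[L{e^(-5t)} = 1/(s + 5)].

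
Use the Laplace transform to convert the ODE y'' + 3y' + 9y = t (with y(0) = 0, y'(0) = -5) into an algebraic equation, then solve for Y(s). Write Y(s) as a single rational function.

Apply the Laplace transform to the equation.
With L{y''} = s^2 Y - s·y(0) - y'(0) and L{y'} = sY - y(0), with y(0) = 0, y'(0) = -5: the LHS transforms to (s^2 + 3*s + 9)Y - (-5).
The right side is L{t} = s^(-2).
So (s^2 + 3*s + 9)Y = s^(-2) + (-5).
Solve for Y(s) and write it as one ratio of polynomials.

Y(s) = (-5*s^2 + 1)/(s^4 + 3*s^3 + 9*s^2)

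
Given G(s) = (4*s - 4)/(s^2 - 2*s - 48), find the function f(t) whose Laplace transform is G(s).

f(t) = 4*exp(t)*cosh(7*t)

Rewrite the denominator: s^2 - 2*s - 48 = (s - 1)^2 - 49.
The form in (s - 1) signals a first-shifting-theorem factor e^(t).
Since L{cosh(7t)} = s/(s^2 - 49), the inverse is exp(t)*cosh(7*t), scaled by 4.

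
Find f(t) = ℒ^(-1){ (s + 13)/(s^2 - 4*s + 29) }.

f(t) = 3*exp(2*t)*sin(5*t) + exp(2*t)*cos(5*t)

Complete the square in the denominator: s^2 - 4*s + 29 = (s - 2)^2 + 5^2.
Split the numerator to match: s + 13 = 1·(s - 2) + 3·5.
Invert each term: 1·(s - 2)/((s - 2)^2 + 25) ↔ e^(2t)cos(5t); 3·5/((s - 2)^2 + 25) ↔ 3e^(2t)sin(5t).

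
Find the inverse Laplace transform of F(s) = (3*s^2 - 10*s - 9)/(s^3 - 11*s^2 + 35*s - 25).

Factor the denominator: s^3 - 11*s^2 + 35*s - 25 = (s - 5)^2*(s - 1).
Partial fraction decomposition gives [4/(s - 5)] + [4/(s - 5)^2] + [-1/(s - 1)].
Invert each term: 4/(s - 5) ↔ 4e^(5t); 4/(s - 5)^2 ↔ 4t·e^(5t); -1/(s - 1) ↔ -e^(t).

4*t*exp(5*t) + 4*exp(5*t) - exp(t)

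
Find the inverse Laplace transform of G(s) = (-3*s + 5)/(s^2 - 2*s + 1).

2*t*exp(t) - 3*exp(t)

Factor the denominator: s^2 - 2*s + 1 = (s - 1)^2.
Partial fraction decomposition gives [-3/(s - 1)] + [2/(s - 1)^2].
Invert each term: -3/(s - 1) ↔ -3e^(t); 2/(s - 1)^2 ↔ 2t·e^(t).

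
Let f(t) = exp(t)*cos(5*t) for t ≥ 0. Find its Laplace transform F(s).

L{cos(5t)} = s/(s^2 + 25).
By the first shifting theorem, multiplying by e^(t) replaces s with s - 1.

F(s) = (s - 1)/((s - 1)^2 + 25)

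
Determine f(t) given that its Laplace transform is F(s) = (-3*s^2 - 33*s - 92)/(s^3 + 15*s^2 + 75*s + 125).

f(t) = -t^2*exp(-5*t) - 3*t*exp(-5*t) - 3*exp(-5*t)

Factor the denominator: s^3 + 15*s^2 + 75*s + 125 = (s + 5)^3.
Partial fraction decomposition gives [-3/(s + 5)] + [-3/(s + 5)^2] + [-2/(s + 5)^3].
Invert each term: -3/(s + 5) ↔ -3e^(-5t); -3/(s + 5)^2 ↔ -3t·e^(-5t); -2/(s + 5)^3 ↔ (-1)t^2·e^(-5t).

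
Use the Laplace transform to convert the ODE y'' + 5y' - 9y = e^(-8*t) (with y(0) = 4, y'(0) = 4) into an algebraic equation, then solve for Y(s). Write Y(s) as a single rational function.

Y(s) = (4*s^2 + 56*s + 193)/(s^3 + 13*s^2 + 31*s - 72)

Take the Laplace transform of both sides.
The derivative rules (L{y''} = s^2 Y - s·y(0) - y'(0) and L{y'} = sY - y(0), with y(0) = 4, y'(0) = 4) turn the left side into (s^2 + 5*s - 9)Y - (4*s + 24).
The right side is L{e^(-8*t)} = 1/(s + 8).
So (s^2 + 5*s - 9)Y = 1/(s + 8) + (4*s + 24).
Solve for Y(s) and write it as one ratio of polynomials.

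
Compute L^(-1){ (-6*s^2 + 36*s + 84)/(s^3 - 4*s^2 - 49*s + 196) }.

Factor the denominator: s^3 - 4*s^2 - 49*s + 196 = (s - 7)*(s - 4)*(s + 7).
Partial fraction decomposition gives [1/(s - 7)] + [-3/(s + 7)] + [-4/(s - 4)].
Invert each term: 1/(s - 7) ↔ e^(7t); -3/(s + 7) ↔ -3e^(-7t); -4/(s - 4) ↔ -4e^(4t).

exp(7*t) - 4*exp(4*t) - 3*exp(-7*t)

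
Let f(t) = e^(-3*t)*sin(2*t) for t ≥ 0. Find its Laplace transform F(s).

L{sin(2t)} = 2/(s^2 + 4).
By the first shifting theorem, multiplying by e^(-3t) replaces s with s + 3.

F(s) = 2/((s + 3)^2 + 4)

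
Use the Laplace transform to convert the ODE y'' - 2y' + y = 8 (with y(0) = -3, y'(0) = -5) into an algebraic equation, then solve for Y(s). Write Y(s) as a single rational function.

Take the Laplace transform of both sides.
Using L{y''} = s^2 Y - s·y(0) - y'(0) and L{y'} = sY - y(0), with y(0) = -3, y'(0) = -5, the left side becomes (s^2 - 2*s + 1)Y - (-3*s + 1).
The right side is L{8} = 8/s.
So (s^2 - 2*s + 1)Y = 8/s + (-3*s + 1).
Divide through and combine into a single rational function.

Y(s) = (-3*s^2 + s + 8)/(s^3 - 2*s^2 + s)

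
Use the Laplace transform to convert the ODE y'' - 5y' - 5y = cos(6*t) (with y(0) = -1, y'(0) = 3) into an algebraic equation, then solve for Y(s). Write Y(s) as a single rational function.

Y(s) = (-s^3 + 8*s^2 - 35*s + 288)/(s^4 - 5*s^3 + 31*s^2 - 180*s - 180)

Transform both sides with L{·}.
Using L{y''} = s^2 Y - s·y(0) - y'(0) and L{y'} = sY - y(0), with y(0) = -1, y'(0) = 3, the left side becomes (s^2 - 5*s - 5)Y - (-s + 8).
The right side is L{cos(6*t)} = s/(s^2 + 36).
So (s^2 - 5*s - 5)Y = s/(s^2 + 36) + (-s + 8).
Isolate Y and clear denominators.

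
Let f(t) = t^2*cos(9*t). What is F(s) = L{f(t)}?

F(s) = 2*s*(s^2 - 243)/(s^2 + 81)^3

L{cos(9t)} = s/(s^2 + 81).
Then apply L{t^2·g(t)} = (-1)^2 d^2/ds^2[G(s)] with G(s) = s/(s^2 + 81):
differentiating 2 times and applying the sign gives 2*s*(s^2 - 243)/(s^2 + 81)^3.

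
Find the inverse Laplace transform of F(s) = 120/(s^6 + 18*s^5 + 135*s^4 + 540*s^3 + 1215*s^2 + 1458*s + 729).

t^5*exp(-3*t)

Rewrite the denominator: s^6 + 18*s^5 + 135*s^4 + 540*s^3 + 1215*s^2 + 1458*s + 729 = (s + 3)^6.
The form in (s + 3) signals a first-shifting-theorem factor e^(-3t).
Since L{t^5} = 5!/s^6 = 120/s^6, the inverse is t^5*e^(-3*t).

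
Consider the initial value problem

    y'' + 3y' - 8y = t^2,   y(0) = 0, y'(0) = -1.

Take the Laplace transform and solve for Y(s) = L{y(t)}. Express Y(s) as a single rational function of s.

Transform both sides with L{·}.
Using L{y''} = s^2 Y - s·y(0) - y'(0) and L{y'} = sY - y(0), with y(0) = 0, y'(0) = -1, the left side becomes (s^2 + 3*s - 8)Y - (-1).
The right side is L{t^2} = 2/s^3.
So (s^2 + 3*s - 8)Y = 2/s^3 + (-1).
Isolate Y and clear denominators.

Y(s) = (-s^3 + 2)/(s^5 + 3*s^4 - 8*s^3)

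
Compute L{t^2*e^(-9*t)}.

2/(s + 9)^3

L{e^(-9t)} = 1/(s + 9).
Then apply L{t^2·g(t)} = (-1)^2 d^2/ds^2[G(s)] with G(s) = 1/(s + 9):
differentiating 2 times and applying the sign gives 2/(s + 9)^3.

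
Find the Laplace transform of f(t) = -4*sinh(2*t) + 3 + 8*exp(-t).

-8/(s^2 - 4) + 8/(s + 1) + 3/s

The transform is linear, so treat each term independently.
(-4)·[L{sinh(2t)} = 2/(s^2 - 4)]; L{3} = 3/s; (8)·[L{e^(-t)} = 1/(s + 1)].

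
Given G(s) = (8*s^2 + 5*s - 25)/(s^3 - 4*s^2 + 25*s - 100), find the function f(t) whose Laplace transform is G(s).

Factor the denominator: s^3 - 4*s^2 + 25*s - 100 = (s - 4)*(s^2 + 25).
Partial fraction decomposition gives [3/(s - 4)] + [5*s/(s^2 + 25)] + [25/(s^2 + 25)].
Invert each term: 3/(s - 4) ↔ 3e^(4t); 5·s/(s^2 + 25) ↔ 5cos(5t); 5·5/(s^2 + 25) ↔ 5sin(5t).

f(t) = 3*exp(4*t) + 5*sin(5*t) + 5*cos(5*t)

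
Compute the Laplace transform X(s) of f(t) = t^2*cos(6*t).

L{cos(6t)} = s/(s^2 + 36).
Then apply L{t^2·g(t)} = (-1)^2 d^2/ds^2[G(s)] with G(s) = s/(s^2 + 36):
differentiating 2 times and applying the sign gives 2*s*(s^2 - 108)/(s^2 + 36)^3.

X(s) = 2*s*(s^2 - 108)/(s^2 + 36)^3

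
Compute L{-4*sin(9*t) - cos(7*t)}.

Apply the Laplace transform termwise.
(-1)·[L{cos(7t)} = s/(s^2 + 49)]; (-4)·[L{sin(9t)} = 9/(s^2 + 81)].

-s/(s^2 + 49) - 36/(s^2 + 81)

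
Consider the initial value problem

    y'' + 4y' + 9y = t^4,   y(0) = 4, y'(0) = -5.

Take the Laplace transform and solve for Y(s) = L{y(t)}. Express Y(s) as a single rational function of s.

Y(s) = (4*s^6 + 11*s^5 + 24)/(s^7 + 4*s^6 + 9*s^5)

Take the Laplace transform of both sides.
The derivative rules (L{y''} = s^2 Y - s·y(0) - y'(0) and L{y'} = sY - y(0), with y(0) = 4, y'(0) = -5) turn the left side into (s^2 + 4*s + 9)Y - (4*s + 11).
The right side is L{t^4} = 24/s^5.
So (s^2 + 4*s + 9)Y = 24/s^5 + (4*s + 11).
Isolate Y and clear denominators.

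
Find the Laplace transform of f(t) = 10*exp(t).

L{10} = 10/s.
By the first shifting theorem, multiplying by e^(t) replaces s with s - 1.

10/(s - 1)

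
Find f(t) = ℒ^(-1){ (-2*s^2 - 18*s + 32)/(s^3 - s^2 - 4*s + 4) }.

f(t) = -3*exp(2*t) - 4*exp(t) + 5*exp(-2*t)

Factor the denominator: s^3 - s^2 - 4*s + 4 = (s - 2)*(s - 1)*(s + 2).
Partial fraction decomposition gives [5/(s + 2)] + [-3/(s - 2)] + [-4/(s - 1)].
Invert each term: 5/(s + 2) ↔ 5e^(-2t); -3/(s - 2) ↔ -3e^(2t); -4/(s - 1) ↔ -4e^(t).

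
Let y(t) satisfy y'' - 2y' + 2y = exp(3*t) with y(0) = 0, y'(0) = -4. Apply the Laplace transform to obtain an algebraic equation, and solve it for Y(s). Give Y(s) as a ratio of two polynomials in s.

Y(s) = (-4*s + 13)/(s^3 - 5*s^2 + 8*s - 6)

Transform both sides with L{·}.
Using L{y''} = s^2 Y - s·y(0) - y'(0) and L{y'} = sY - y(0), with y(0) = 0, y'(0) = -4, the left side becomes (s^2 - 2*s + 2)Y - (-4).
The right side is L{exp(3*t)} = 1/(s - 3).
So (s^2 - 2*s + 2)Y = 1/(s - 3) + (-4).
Divide through and combine into a single rational function.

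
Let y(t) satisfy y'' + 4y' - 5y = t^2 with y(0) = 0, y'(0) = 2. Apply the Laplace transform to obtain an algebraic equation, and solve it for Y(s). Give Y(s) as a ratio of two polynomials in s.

Take the Laplace transform of both sides.
With L{y''} = s^2 Y - s·y(0) - y'(0) and L{y'} = sY - y(0), with y(0) = 0, y'(0) = 2: the LHS transforms to (s^2 + 4*s - 5)Y - (2).
The right side is L{t^2} = 2/s^3.
So (s^2 + 4*s - 5)Y = 2/s^3 + (2).
Divide through and combine into a single rational function.

Y(s) = (2*s^3 + 2)/(s^5 + 4*s^4 - 5*s^3)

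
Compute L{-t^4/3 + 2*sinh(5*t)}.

Apply the Laplace transform termwise.
(2)·[L{sinh(5t)} = 5/(s^2 - 25)]; (-1/3)·[L{t^4} = 4!/s^5 = 24/s^5].

10/(s^2 - 25) - 8/s^5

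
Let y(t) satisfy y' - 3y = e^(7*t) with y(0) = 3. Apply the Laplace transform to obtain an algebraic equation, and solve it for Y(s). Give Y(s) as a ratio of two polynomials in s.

Y(s) = (3*s - 20)/(s^2 - 10*s + 21)

Transform both sides with L{·}.
Using L{y'} = sY - y(0) = sY - 3, the left side becomes (s - 3)Y - (3).
The right side is L{e^(7*t)} = 1/(s - 7).
So (s - 3)Y = 1/(s - 7) + (3).
Isolate Y and clear denominators.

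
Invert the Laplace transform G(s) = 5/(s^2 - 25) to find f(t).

Since L{sinh(5t)} = 5/(s^2 - 25), the inverse is sinh(5*t).

f(t) = sinh(5*t)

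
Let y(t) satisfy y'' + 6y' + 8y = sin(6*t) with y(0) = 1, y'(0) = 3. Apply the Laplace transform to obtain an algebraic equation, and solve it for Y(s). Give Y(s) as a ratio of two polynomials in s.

Apply the Laplace transform to the equation.
The derivative rules (L{y''} = s^2 Y - s·y(0) - y'(0) and L{y'} = sY - y(0), with y(0) = 1, y'(0) = 3) turn the left side into (s^2 + 6*s + 8)Y - (s + 9).
The right side is L{sin(6*t)} = 6/(s^2 + 36).
So (s^2 + 6*s + 8)Y = 6/(s^2 + 36) + (s + 9).
Divide through and combine into a single rational function.

Y(s) = (s^3 + 9*s^2 + 36*s + 330)/(s^4 + 6*s^3 + 44*s^2 + 216*s + 288)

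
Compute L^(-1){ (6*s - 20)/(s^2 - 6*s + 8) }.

2*exp(4*t) + 4*exp(2*t)

Factor the denominator: s^2 - 6*s + 8 = (s - 4)*(s - 2).
Partial fraction decomposition gives [2/(s - 4)] + [4/(s - 2)].
Invert each term: 2/(s - 4) ↔ 2e^(4t); 4/(s - 2) ↔ 4e^(2t).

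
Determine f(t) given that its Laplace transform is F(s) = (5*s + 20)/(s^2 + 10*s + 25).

Factor the denominator: s^2 + 10*s + 25 = (s + 5)^2.
Partial fraction decomposition gives [5/(s + 5)] + [-5/(s + 5)^2].
Invert each term: 5/(s + 5) ↔ 5e^(-5t); -5/(s + 5)^2 ↔ -5t·e^(-5t).

f(t) = -5*t*exp(-5*t) + 5*exp(-5*t)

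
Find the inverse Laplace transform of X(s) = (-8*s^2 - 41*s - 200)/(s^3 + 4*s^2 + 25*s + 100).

Factor the denominator: s^3 + 4*s^2 + 25*s + 100 = (s + 4)*(s^2 + 25).
Partial fraction decomposition gives [-4/(s + 4)] + [-4*s/(s^2 + 25)] + [-25/(s^2 + 25)].
Invert each term: -4/(s + 4) ↔ -4e^(-4t); -4·s/(s^2 + 25) ↔ -4cos(5t); -5·5/(s^2 + 25) ↔ -5sin(5t).

-5*sin(5*t) - 4*cos(5*t) - 4*exp(-4*t)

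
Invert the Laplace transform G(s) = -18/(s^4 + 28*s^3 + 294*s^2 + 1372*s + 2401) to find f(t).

f(t) = -3*t^3*exp(-7*t)

Rewrite the denominator: s^4 + 28*s^3 + 294*s^2 + 1372*s + 2401 = (s + 7)^4.
The form in (s + 7) signals a first-shifting-theorem factor e^(-7t).
Since L{t^3} = 3!/s^4 = 6/s^4, the inverse is t^3*exp(-7*t), scaled by -3.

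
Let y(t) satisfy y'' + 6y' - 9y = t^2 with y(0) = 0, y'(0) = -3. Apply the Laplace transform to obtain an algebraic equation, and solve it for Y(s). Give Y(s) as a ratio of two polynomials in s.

Take the Laplace transform of both sides.
Using L{y''} = s^2 Y - s·y(0) - y'(0) and L{y'} = sY - y(0), with y(0) = 0, y'(0) = -3, the left side becomes (s^2 + 6*s - 9)Y - (-3).
The right side is L{t^2} = 2/s^3.
So (s^2 + 6*s - 9)Y = 2/s^3 + (-3).
Isolate Y and clear denominators.

Y(s) = (-3*s^3 + 2)/(s^5 + 6*s^4 - 9*s^3)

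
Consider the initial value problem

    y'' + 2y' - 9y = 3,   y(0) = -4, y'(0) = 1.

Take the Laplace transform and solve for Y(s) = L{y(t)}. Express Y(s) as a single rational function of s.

Transform both sides with L{·}.
Using L{y''} = s^2 Y - s·y(0) - y'(0) and L{y'} = sY - y(0), with y(0) = -4, y'(0) = 1, the left side becomes (s^2 + 2*s - 9)Y - (-4*s - 7).
The right side is L{3} = 3/s.
So (s^2 + 2*s - 9)Y = 3/s + (-4*s - 7).
Solve for Y(s) and write it as one ratio of polynomials.

Y(s) = (-4*s^2 - 7*s + 3)/(s^3 + 2*s^2 - 9*s)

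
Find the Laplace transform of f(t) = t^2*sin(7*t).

L{sin(7t)} = 7/(s^2 + 49).
Then apply L{t^2·g(t)} = (-1)^2 d^2/ds^2[G(s)] with G(s) = 7/(s^2 + 49):
differentiating 2 times and applying the sign gives 14*(3*s^2 - 49)/(s^2 + 49)^3.

14*(3*s^2 - 49)/(s^2 + 49)^3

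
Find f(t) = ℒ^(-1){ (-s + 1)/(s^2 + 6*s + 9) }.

f(t) = 4*t*exp(-3*t) - exp(-3*t)

Factor the denominator: s^2 + 6*s + 9 = (s + 3)^2.
Partial fraction decomposition gives [-1/(s + 3)] + [4/(s + 3)^2].
Invert each term: -1/(s + 3) ↔ -e^(-3t); 4/(s + 3)^2 ↔ 4t·e^(-3t).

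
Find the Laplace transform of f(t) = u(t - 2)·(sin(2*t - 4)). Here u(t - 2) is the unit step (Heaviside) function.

By the second shifting theorem, L{u(t - c)·g(t - c)} = e^(-cs)·G(s) with c = 2 and G(s) = L{g(t)}.
L{sin(2t)} = 2/(s^2 + 4).

2*exp(-2*s)/(s^2 + 4)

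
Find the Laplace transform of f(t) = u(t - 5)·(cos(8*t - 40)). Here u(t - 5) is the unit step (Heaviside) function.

By the second shifting theorem, L{u(t - c)·g(t - c)} = e^(-cs)·G(s) with c = 5 and G(s) = L{g(t)}.
L{cos(8t)} = s/(s^2 + 64).

s*exp(-5*s)/(s^2 + 64)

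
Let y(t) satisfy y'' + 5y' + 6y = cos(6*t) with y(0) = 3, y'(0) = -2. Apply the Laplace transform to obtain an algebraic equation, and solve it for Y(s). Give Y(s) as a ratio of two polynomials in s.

Y(s) = (3*s^3 + 13*s^2 + 109*s + 468)/(s^4 + 5*s^3 + 42*s^2 + 180*s + 216)

Apply the Laplace transform to the equation.
With L{y''} = s^2 Y - s·y(0) - y'(0) and L{y'} = sY - y(0), with y(0) = 3, y'(0) = -2: the LHS transforms to (s^2 + 5*s + 6)Y - (3*s + 13).
The right side is L{cos(6*t)} = s/(s^2 + 36).
So (s^2 + 5*s + 6)Y = s/(s^2 + 36) + (3*s + 13).
Solve for Y(s) and write it as one ratio of polynomials.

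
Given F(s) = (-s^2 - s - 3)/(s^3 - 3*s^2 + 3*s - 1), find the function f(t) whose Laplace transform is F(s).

Factor the denominator: s^3 - 3*s^2 + 3*s - 1 = (s - 1)^3.
Partial fraction decomposition gives [-1/(s - 1)] + [-3/(s - 1)^2] + [-5/(s - 1)^3].
Invert each term: -1/(s - 1) ↔ -e^(t); -3/(s - 1)^2 ↔ -3t·e^(t); -5/(s - 1)^3 ↔ (-5/2)t^2·e^(t).

f(t) = -5*t^2*exp(t)/2 - 3*t*exp(t) - exp(t)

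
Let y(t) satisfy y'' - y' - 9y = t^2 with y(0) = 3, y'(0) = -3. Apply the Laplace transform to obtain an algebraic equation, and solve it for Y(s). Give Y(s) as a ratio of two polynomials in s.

Take the Laplace transform of both sides.
With L{y''} = s^2 Y - s·y(0) - y'(0) and L{y'} = sY - y(0), with y(0) = 3, y'(0) = -3: the LHS transforms to (s^2 - s - 9)Y - (3*s - 6).
The right side is L{t^2} = 2/s^3.
So (s^2 - s - 9)Y = 2/s^3 + (3*s - 6).
Isolate Y and clear denominators.

Y(s) = (3*s^4 - 6*s^3 + 2)/(s^5 - s^4 - 9*s^3)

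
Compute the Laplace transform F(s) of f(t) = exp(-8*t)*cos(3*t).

L{cos(3t)} = s/(s^2 + 9).
By the first shifting theorem, multiplying by e^(-8t) replaces s with s + 8.

F(s) = (s + 8)/((s + 8)^2 + 9)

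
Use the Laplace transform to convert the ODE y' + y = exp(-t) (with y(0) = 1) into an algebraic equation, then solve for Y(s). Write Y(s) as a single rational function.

Take the Laplace transform of both sides.
Using L{y'} = sY - y(0) = sY - 1, the left side becomes (s + 1)Y - (1).
The right side is L{exp(-t)} = 1/(s + 1).
So (s + 1)Y = 1/(s + 1) + (1).
Solve for Y(s) and write it as one ratio of polynomials.

Y(s) = (s + 2)/(s^2 + 2*s + 1)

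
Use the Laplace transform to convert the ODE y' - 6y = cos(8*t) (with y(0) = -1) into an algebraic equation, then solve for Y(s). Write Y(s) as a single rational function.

Apply the Laplace transform to the equation.
With L{y'} = sY - y(0) = sY - (-1): the LHS transforms to (s - 6)Y - (-1).
The right side is L{cos(8*t)} = s/(s^2 + 64).
So (s - 6)Y = s/(s^2 + 64) + (-1).
Solve for Y(s) and write it as one ratio of polynomials.

Y(s) = (-s^2 + s - 64)/(s^3 - 6*s^2 + 64*s - 384)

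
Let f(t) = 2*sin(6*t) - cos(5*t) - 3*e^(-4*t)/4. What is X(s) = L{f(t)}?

Apply the Laplace transform termwise.
(-3/4)·[L{e^(-4t)} = 1/(s + 4)]; (-1)·[L{cos(5t)} = s/(s^2 + 25)]; (2)·[L{sin(6t)} = 6/(s^2 + 36)].

X(s) = -s/(s^2 + 25) + 12/(s^2 + 36) - 3/(4*(s + 4))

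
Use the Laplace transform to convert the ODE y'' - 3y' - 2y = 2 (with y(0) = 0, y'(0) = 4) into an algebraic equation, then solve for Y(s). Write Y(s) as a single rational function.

Take the Laplace transform of both sides.
With L{y''} = s^2 Y - s·y(0) - y'(0) and L{y'} = sY - y(0), with y(0) = 0, y'(0) = 4: the LHS transforms to (s^2 - 3*s - 2)Y - (4).
The right side is L{2} = 2/s.
So (s^2 - 3*s - 2)Y = 2/s + (4).
Solve for Y(s) and write it as one ratio of polynomials.

Y(s) = (4*s + 2)/(s^3 - 3*s^2 - 2*s)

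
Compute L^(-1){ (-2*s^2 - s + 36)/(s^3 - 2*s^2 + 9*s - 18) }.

2*exp(2*t) - 3*sin(3*t) - 4*cos(3*t)

Factor the denominator: s^3 - 2*s^2 + 9*s - 18 = (s - 2)*(s^2 + 9).
Partial fraction decomposition gives [2/(s - 2)] + [-4*s/(s^2 + 9)] + [-9/(s^2 + 9)].
Invert each term: 2/(s - 2) ↔ 2e^(2t); -4·s/(s^2 + 9) ↔ -4cos(3t); -3·3/(s^2 + 9) ↔ -3sin(3t).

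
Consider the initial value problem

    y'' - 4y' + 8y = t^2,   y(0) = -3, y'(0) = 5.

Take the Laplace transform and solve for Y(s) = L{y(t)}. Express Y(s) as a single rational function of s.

Apply the Laplace transform to the equation.
Using L{y''} = s^2 Y - s·y(0) - y'(0) and L{y'} = sY - y(0), with y(0) = -3, y'(0) = 5, the left side becomes (s^2 - 4*s + 8)Y - (-3*s + 17).
The right side is L{t^2} = 2/s^3.
So (s^2 - 4*s + 8)Y = 2/s^3 + (-3*s + 17).
Solve for Y(s) and write it as one ratio of polynomials.

Y(s) = (-3*s^4 + 17*s^3 + 2)/(s^5 - 4*s^4 + 8*s^3)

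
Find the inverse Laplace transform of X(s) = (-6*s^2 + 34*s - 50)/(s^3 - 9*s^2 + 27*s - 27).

Factor the denominator: s^3 - 9*s^2 + 27*s - 27 = (s - 3)^3.
Partial fraction decomposition gives [-6/(s - 3)] + [-2/(s - 3)^2] + [-2/(s - 3)^3].
Invert each term: -6/(s - 3) ↔ -6e^(3t); -2/(s - 3)^2 ↔ -2t·e^(3t); -2/(s - 3)^3 ↔ (-1)t^2·e^(3t).

-t^2*exp(3*t) - 2*t*exp(3*t) - 6*exp(3*t)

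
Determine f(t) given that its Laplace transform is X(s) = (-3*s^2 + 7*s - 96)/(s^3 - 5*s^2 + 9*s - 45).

f(t) = -4*exp(5*t) + 4*sin(3*t) + cos(3*t)

Factor the denominator: s^3 - 5*s^2 + 9*s - 45 = (s - 5)*(s^2 + 9).
Partial fraction decomposition gives [-4/(s - 5)] + [s/(s^2 + 9)] + [12/(s^2 + 9)].
Invert each term: -4/(s - 5) ↔ -4e^(5t); 1·s/(s^2 + 9) ↔ cos(3t); 4·3/(s^2 + 9) ↔ 4sin(3t).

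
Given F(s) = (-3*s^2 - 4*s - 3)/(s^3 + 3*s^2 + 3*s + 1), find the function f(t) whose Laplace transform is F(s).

f(t) = -t^2*exp(-t) + 2*t*exp(-t) - 3*exp(-t)

Factor the denominator: s^3 + 3*s^2 + 3*s + 1 = (s + 1)^3.
Partial fraction decomposition gives [-3/(s + 1)] + [2/(s + 1)^2] + [-2/(s + 1)^3].
Invert each term: -3/(s + 1) ↔ -3e^(-t); 2/(s + 1)^2 ↔ 2t·e^(-t); -2/(s + 1)^3 ↔ (-1)t^2·e^(-t).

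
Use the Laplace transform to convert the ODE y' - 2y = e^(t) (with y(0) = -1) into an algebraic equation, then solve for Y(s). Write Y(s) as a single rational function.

Transform both sides with L{·}.
The derivative rules (L{y'} = sY - y(0) = sY - (-1)) turn the left side into (s - 2)Y - (-1).
The right side is L{e^(t)} = 1/(s - 1).
So (s - 2)Y = 1/(s - 1) + (-1).
Divide through and combine into a single rational function.

Y(s) = -1/(s - 1)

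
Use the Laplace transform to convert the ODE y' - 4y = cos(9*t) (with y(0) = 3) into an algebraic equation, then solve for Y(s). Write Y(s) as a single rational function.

Laplace-transform each side.
The derivative rules (L{y'} = sY - y(0) = sY - 3) turn the left side into (s - 4)Y - (3).
The right side is L{cos(9*t)} = s/(s^2 + 81).
So (s - 4)Y = s/(s^2 + 81) + (3).
Divide through and combine into a single rational function.

Y(s) = (3*s^2 + s + 243)/(s^3 - 4*s^2 + 81*s - 324)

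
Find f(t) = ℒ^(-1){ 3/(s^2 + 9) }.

f(t) = sin(3*t)

Since L{sin(3t)} = 3/(s^2 + 9), the inverse is sin(3*t).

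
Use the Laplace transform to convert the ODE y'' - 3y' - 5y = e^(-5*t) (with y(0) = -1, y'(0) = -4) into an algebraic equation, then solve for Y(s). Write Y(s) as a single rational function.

Y(s) = (-s^2 - 6*s - 4)/(s^3 + 2*s^2 - 20*s - 25)

Apply the Laplace transform to the equation.
Using L{y''} = s^2 Y - s·y(0) - y'(0) and L{y'} = sY - y(0), with y(0) = -1, y'(0) = -4, the left side becomes (s^2 - 3*s - 5)Y - (-s - 1).
The right side is L{e^(-5*t)} = 1/(s + 5).
So (s^2 - 3*s - 5)Y = 1/(s + 5) + (-s - 1).
Solve for Y(s) and write it as one ratio of polynomials.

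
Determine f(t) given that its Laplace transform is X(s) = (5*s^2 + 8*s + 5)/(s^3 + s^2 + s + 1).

Factor the denominator: s^3 + s^2 + s + 1 = (s + 1)*(s^2 + 1).
Partial fraction decomposition gives [1/(s + 1)] + [4*s/(s^2 + 1)] + [4/(s^2 + 1)].
Invert each term: 1/(s + 1) ↔ e^(-t); 4·s/(s^2 + 1) ↔ 4cos(t); 4·1/(s^2 + 1) ↔ 4sin(t).

f(t) = 4*sin(t) + 4*cos(t) + exp(-t)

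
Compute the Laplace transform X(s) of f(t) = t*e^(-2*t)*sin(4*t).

X(s) = 8*(s + 2)/(s^2 + 4*s + 20)^2

L{sin(4t)} = 4/(s^2 + 16).
Multiplying by e^(-2t) shifts s → s + 2, so L{e^(-2*t)*sin(4*t)} = 4/((s + 2)^2 + 16).
Then apply L{t·g(t)} = -d/ds[G(s)] with G(s) = 4/((s + 2)^2 + 16):
differentiating 1 time and applying the sign gives 8*(s + 2)/(s^2 + 4*s + 20)^2.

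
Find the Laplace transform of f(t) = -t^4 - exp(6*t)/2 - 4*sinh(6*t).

-24/(s^2 - 36) - 1/(2*(s - 6)) - 24/s^5

Apply the Laplace transform termwise.
(-1)·[L{t^4} = 4!/s^5 = 24/s^5]; (-4)·[L{sinh(6t)} = 6/(s^2 - 36)]; (-1/2)·[L{e^(6t)} = 1/(s - 6)].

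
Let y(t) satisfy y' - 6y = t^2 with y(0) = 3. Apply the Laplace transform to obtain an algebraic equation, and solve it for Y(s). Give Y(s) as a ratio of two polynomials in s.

Y(s) = (3*s^3 + 2)/(s^4 - 6*s^3)

Take the Laplace transform of both sides.
The derivative rules (L{y'} = sY - y(0) = sY - 3) turn the left side into (s - 6)Y - (3).
The right side is L{t^2} = 2/s^3.
So (s - 6)Y = 2/s^3 + (3).
Divide through and combine into a single rational function.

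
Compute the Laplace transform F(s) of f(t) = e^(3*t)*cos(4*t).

F(s) = (s - 3)/((s - 3)^2 + 16)

L{cos(4t)} = s/(s^2 + 16).
By the first shifting theorem, multiplying by e^(3t) replaces s with s - 3.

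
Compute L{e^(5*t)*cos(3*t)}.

L{cos(3t)} = s/(s^2 + 9).
By the first shifting theorem, multiplying by e^(5t) replaces s with s - 5.

(s - 5)/((s - 5)^2 + 9)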